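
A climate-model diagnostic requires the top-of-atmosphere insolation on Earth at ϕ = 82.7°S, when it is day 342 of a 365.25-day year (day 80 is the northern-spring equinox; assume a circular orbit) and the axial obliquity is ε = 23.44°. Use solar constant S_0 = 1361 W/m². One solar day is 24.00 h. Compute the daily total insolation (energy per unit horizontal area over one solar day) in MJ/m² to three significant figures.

45.4 MJ/m²

Solar longitude: L_s = 360° × (342 − 80)/365.25 = 258.234°.
sin δ = sin 23.44° × sin 258.234° = -0.38943, so δ = -22.919°.
cos h₀ = −tan(-82.7°) tan(-22.919°) = -3.3005 ≤ −1 ⇒ polar day, h₀ = π.
Bracket: h₀ sin ϕ sin δ + cos ϕ cos δ sin h₀ = 3.1416×-0.99189×-0.38943 + 0.12706×0.92106×0.00000 = 1.213511 + 0.000000 = 1.213511.
Q̄ = (S_0/π) × [bracket] = (1361/π) × 1.213511 = 525.72 W/m².
Daily total = Q̄ × 24.00 h × 3600 s/h = 525.72 × 24.00 × 3600 / 10⁶ = 45.42 MJ/m².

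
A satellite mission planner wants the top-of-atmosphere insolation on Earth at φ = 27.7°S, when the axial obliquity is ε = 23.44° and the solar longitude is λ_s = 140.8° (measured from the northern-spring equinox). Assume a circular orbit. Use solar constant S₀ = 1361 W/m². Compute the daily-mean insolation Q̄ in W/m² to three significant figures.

Q̄ ≈ 295 W/m²

Solar declination: sin δ = sin ε · sin λ_s = sin 23.44° × sin 140.8° = 0.25141, so δ = +14.561°.
cos H₀ = −tan(-27.7°) tan(+14.561°) = 0.1364, H₀ = 1.4340 rad.
Bracket: H₀ sin φ sin δ + cos φ cos δ sin H₀ = 1.4340×-0.46484×0.25141 + 0.88539×0.96788×0.99066 = -0.167585 + 0.848947 = 0.681362.
Q̄ = (S₀/π) × [bracket] = (1361/π) × 0.681362 = 295.2 W/m².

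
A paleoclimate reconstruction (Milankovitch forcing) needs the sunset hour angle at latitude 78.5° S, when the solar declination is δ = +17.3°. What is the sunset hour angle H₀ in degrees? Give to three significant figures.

cos H₀ = −tan φ · tan δ = 1.5309 ≥ 1, so the Sun never rises (polar night) and H₀ = 0.

H₀ = 0.00°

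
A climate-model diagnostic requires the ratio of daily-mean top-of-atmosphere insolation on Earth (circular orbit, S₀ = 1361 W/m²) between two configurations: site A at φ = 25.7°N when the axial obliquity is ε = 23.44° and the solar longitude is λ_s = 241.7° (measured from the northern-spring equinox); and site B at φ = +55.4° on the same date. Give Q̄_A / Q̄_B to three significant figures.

— Configuration A (φ=+25.7°):
Solar declination: sin δ = sin ε · sin λ_s = sin 23.44° × sin 241.7° = -0.35024, so δ = -20.502°.
cos H₀ = −tan(+25.7°) tan(-20.502°) = 0.1800, H₀ = 1.3899 rad.
Bracket: H₀ sin φ sin δ + cos φ cos δ sin H₀ = 1.3899×0.43366×-0.35024 + 0.90108×0.93666×0.98367 = -0.211105 + 0.830223 = 0.619118.
Q̄ = (S₀/π) × [bracket] = (1361/π) × 0.619118 = 268.21 W/m².
— Configuration B (φ=+55.4°):
cos H₀ = −tan(+55.4°) tan(-20.502°) = 0.5420, H₀ = 0.9979 rad.
Bracket: H₀ sin φ sin δ + cos φ cos δ sin H₀ = 0.9979×0.82314×-0.35024 + 0.56784×0.93666×0.84035 = -0.287691 + 0.446959 = 0.159268.
Q̄ = (S₀/π) × [bracket] = (1361/π) × 0.159268 = 68.998 W/m².
Ratio Q̄_A / Q̄_B = 268.21 / 68.998 = 3.887.

Q̄_A / Q̄_B ≈ 3.89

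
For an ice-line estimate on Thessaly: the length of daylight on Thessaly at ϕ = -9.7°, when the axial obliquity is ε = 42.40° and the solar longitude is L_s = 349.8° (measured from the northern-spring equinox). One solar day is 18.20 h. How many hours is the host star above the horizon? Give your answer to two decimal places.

9.22 h

Solar declination: sin δ = sin ε · sin L_s = sin 42.40° × sin 349.8° = -0.11941, so δ = -6.858°.
cos h₀ = −tan ϕ · tan δ = −tan(-9.7°) × tan(-6.858°) = -0.0206, so h₀ = 1.5914 rad = 91.18°.
Daylight = 2h₀/(2π) × 18.20 h = (1.5914/π) × 18.20 = 9.22 h.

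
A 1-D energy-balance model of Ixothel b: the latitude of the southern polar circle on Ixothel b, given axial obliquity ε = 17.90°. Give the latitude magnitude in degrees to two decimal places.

The polar circle is the lowest latitude that experiences at least one full rotation of continuous darkness at the northern-summer solstice; it lies at |φ| = 90° − ε = 90° − 17.90° = 72.10°.

72.10°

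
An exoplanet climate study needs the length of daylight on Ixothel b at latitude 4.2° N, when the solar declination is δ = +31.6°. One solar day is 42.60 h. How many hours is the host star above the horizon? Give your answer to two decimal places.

cos h₀ = −tan ϕ · tan δ = −tan(+4.2°) × tan(+31.600°) = -0.0452, so h₀ = 1.6160 rad = 92.59°.
Daylight = 2h₀/(2π) × 42.60 h = (1.6160/π) × 42.60 = 21.91 h.

21.91 h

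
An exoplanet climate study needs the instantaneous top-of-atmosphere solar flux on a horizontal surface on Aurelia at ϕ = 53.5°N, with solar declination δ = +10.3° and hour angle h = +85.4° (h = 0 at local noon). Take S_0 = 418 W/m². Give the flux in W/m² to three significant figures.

79.7 W/m²

cos θ_z = sin ϕ sin δ + cos ϕ cos δ cos h = 0.143731 + 0.046935 = 0.190666.
Flux = S_0 · cos θ_z = 418 × 0.190666 = 79.70 W/m².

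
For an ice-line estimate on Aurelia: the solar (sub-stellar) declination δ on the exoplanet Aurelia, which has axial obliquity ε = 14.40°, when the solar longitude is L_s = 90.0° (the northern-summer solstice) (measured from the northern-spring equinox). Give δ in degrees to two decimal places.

sin δ = sin ε · sin L_s = sin 14.40° × sin 90.0° = 0.248690.
δ = arcsin(0.248690) = +14.40°.

δ = +14.40°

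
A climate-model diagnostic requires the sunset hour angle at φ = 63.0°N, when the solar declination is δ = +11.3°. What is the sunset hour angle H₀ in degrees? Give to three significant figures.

H₀ = 113°

cos H₀ = −tan φ · tan δ = −tan(+63.0°) × tan(+11.300°) = -0.3922, so H₀ = 1.9738 rad = 113.09°.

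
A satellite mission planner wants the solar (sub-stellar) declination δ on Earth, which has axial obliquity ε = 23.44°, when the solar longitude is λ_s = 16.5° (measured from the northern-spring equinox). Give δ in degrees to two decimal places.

sin δ = sin ε · sin λ_s = sin 23.44° × sin 16.5° = 0.112978.
δ = arcsin(0.112978) = +6.49°.

δ = +6.49°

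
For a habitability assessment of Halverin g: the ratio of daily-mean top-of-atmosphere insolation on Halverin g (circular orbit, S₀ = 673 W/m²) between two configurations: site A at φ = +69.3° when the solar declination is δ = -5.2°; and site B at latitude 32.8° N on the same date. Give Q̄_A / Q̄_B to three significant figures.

— Configuration A (φ=+69.3°):
cos H₀ = −tan(+69.3°) tan(-5.200°) = 0.2408, H₀ = 1.3276 rad.
Bracket: H₀ sin φ sin δ + cos φ cos δ sin H₀ = 1.3276×0.93544×-0.09063 + 0.35347×0.99588×0.97056 = -0.112553 + 0.341650 = 0.229097.
Q̄ = (S₀/π) × [bracket] = (673/π) × 0.229097 = 49.078 W/m².
— Configuration B (φ=+32.8°):
cos H₀ = −tan(+32.8°) tan(-5.200°) = 0.0587, H₀ = 1.5121 rad.
Bracket: H₀ sin φ sin δ + cos φ cos δ sin H₀ = 1.5121×0.54171×-0.09063 + 0.84057×0.99588×0.99828 = -0.074237 + 0.835667 = 0.761430.
Q̄ = (S₀/π) × [bracket] = (673/π) × 0.761430 = 163.12 W/m².
Ratio Q̄_A / Q̄_B = 49.078 / 163.12 = 0.3009.

Q̄_A / Q̄_B ≈ 0.301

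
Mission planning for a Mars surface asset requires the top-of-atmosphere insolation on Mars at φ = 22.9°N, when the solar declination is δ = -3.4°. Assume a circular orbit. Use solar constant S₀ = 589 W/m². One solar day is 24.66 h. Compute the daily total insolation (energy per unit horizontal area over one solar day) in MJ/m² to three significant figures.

14.7 MJ/m²

cos H₀ = −tan(+22.9°) tan(-3.400°) = 0.0251, H₀ = 1.5457 rad.
Bracket: H₀ sin φ sin δ + cos φ cos δ sin H₀ = 1.5457×0.38912×-0.05931 + 0.92119×0.99824×0.99969 = -0.035673 + 0.919284 = 0.883611.
Q̄ = (S₀/π) × [bracket] = (589/π) × 0.883611 = 165.66 W/m².
Daily total = Q̄ × 24.66 h × 3600 s/h = 165.66 × 24.66 × 3600 / 10⁶ = 14.71 MJ/m².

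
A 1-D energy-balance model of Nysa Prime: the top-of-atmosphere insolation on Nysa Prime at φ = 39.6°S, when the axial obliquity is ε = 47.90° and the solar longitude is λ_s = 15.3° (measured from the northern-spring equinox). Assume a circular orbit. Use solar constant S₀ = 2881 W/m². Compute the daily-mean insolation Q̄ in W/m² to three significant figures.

Q̄ ≈ 523 W/m²

Solar declination: sin δ = sin ε · sin λ_s = sin 47.90° × sin 15.3° = 0.19579, so δ = +11.291°.
cos H₀ = −tan(-39.6°) tan(+11.291°) = 0.1652, H₀ = 1.4049 rad.
Bracket: H₀ sin φ sin δ + cos φ cos δ sin H₀ = 1.4049×-0.63742×0.19579 + 0.77051×0.98065×0.98627 = -0.175332 + 0.745226 = 0.569894.
Q̄ = (S₀/π) × [bracket] = (2881/π) × 0.569894 = 522.6 W/m².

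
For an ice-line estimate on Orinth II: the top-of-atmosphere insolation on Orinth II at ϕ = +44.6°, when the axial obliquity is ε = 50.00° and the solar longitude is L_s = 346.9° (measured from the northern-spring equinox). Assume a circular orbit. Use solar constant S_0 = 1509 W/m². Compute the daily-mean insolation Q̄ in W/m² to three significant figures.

Solar declination: sin δ = sin ε · sin L_s = sin 50.00° × sin 346.9° = -0.17362, so δ = -9.999°.
cos h₀ = −tan(+44.6°) tan(-9.999°) = 0.1739, h₀ = 1.3961 rad.
Bracket: h₀ sin ϕ sin δ + cos ϕ cos δ sin h₀ = 1.3961×0.70215×-0.17362 + 0.71203×0.98481×0.98477 = -0.170195 + 0.690535 = 0.520340.
Q̄ = (S_0/π) × [bracket] = (1509/π) × 0.520340 = 249.9 W/m².

Q̄ ≈ 250 W/m²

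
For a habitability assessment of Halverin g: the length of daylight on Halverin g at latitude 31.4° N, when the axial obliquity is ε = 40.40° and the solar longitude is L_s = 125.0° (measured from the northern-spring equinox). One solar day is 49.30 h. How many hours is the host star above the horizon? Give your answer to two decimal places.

30.81 h

Solar declination: sin δ = sin ε · sin L_s = sin 40.40° × sin 125.0° = 0.53091, so δ = +32.067°.
cos h₀ = −tan ϕ · tan δ = −tan(+31.4°) × tan(+32.067°) = -0.3824, so h₀ = 1.9632 rad = 112.48°.
Daylight = 2h₀/(2π) × 49.30 h = (1.9632/π) × 49.30 = 30.81 h.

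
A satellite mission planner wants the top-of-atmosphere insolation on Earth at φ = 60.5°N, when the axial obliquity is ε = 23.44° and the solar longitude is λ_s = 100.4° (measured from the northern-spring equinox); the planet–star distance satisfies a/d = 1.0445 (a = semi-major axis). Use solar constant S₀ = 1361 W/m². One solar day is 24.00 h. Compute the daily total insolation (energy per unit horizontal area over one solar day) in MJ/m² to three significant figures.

Solar declination: sin δ = sin ε · sin λ_s = sin 23.44° × sin 100.4° = 0.39125, so δ = +23.033°.
cos H₀ = −tan(+60.5°) tan(+23.033°) = -0.7514, H₀ = 2.4210 rad.
Bracket: H₀ sin φ sin δ + cos φ cos δ sin H₀ = 2.4210×0.87036×0.39125 + 0.49242×0.92028×0.65980 = 0.824419 + 0.298998 = 1.123417.
Inverse-square distance factor (a/d)² = 1.0445² = 1.090980.
Q̄ = (S₀/π) × 1.090980 × [bracket] = (1361/π) × 1.090980 × 1.123417 = 530.97 W/m².
Daily total = Q̄ × 24.00 h × 3600 s/h = 530.97 × 24.00 × 3600 / 10⁶ = 45.88 MJ/m².

45.9 MJ/m²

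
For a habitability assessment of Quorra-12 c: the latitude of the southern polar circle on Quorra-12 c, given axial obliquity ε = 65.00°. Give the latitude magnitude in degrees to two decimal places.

The polar circle is the lowest latitude that experiences at least one full rotation of continuous darkness at the northern-summer solstice; it lies at |ϕ| = 90° − ε = 90° − 65.00° = 25.00°.

25.00°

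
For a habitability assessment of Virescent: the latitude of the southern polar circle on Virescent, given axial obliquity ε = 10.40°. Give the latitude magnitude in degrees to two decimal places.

The polar circle is the lowest latitude that experiences at least one full rotation of continuous darkness at the northern-summer solstice; it lies at |φ| = 90° − ε = 90° − 10.40° = 79.60°.

79.60°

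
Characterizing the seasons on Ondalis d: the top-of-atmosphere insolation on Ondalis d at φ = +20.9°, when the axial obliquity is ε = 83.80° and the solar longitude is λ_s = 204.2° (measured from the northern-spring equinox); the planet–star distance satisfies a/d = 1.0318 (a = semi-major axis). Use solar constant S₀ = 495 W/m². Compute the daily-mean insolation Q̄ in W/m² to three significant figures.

Q̄ ≈ 107 W/m²

Solar declination: sin δ = sin ε · sin λ_s = sin 83.80° × sin 204.2° = -0.40753, so δ = -24.049°.
cos H₀ = −tan(+20.9°) tan(-24.049°) = 0.1704, H₀ = 1.3995 rad.
Bracket: H₀ sin φ sin δ + cos φ cos δ sin H₀ = 1.3995×0.35674×-0.40753 + 0.93420×0.91319×0.98537 = -0.203462 + 0.840621 = 0.637159.
Inverse-square distance factor (a/d)² = 1.0318² = 1.064611.
Q̄ = (S₀/π) × 1.064611 × [bracket] = (495/π) × 1.064611 × 0.637159 = 106.9 W/m².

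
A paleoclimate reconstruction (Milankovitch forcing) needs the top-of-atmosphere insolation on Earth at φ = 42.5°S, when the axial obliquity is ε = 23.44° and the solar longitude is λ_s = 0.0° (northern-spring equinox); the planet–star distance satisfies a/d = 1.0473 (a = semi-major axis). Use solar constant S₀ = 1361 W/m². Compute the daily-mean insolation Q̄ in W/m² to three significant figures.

Q̄ ≈ 350 W/m²

Solar declination: sin δ = sin ε · sin λ_s = sin 23.44° × sin 0.0° = 0.00000, so δ = +0.000°.
cos H₀ = −tan(-42.5°) tan(+0.000°) = 0.0000, H₀ = 1.5708 rad.
Bracket: H₀ sin φ sin δ + cos φ cos δ sin H₀ = 1.5708×-0.67559×0.00000 + 0.73728×1.00000×1.00000 = -0.000000 + 0.737280 = 0.737280.
Inverse-square distance factor (a/d)² = 1.0473² = 1.096837.
Q̄ = (S₀/π) × 1.096837 × [bracket] = (1361/π) × 1.096837 × 0.737280 = 350.3 W/m².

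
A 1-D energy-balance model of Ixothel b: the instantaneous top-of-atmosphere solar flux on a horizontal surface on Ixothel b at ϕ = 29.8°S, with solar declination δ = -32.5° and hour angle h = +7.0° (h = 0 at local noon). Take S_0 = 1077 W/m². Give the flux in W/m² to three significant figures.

cos θ_z = sin ϕ sin δ + cos ϕ cos δ cos h = 0.267024 + 0.726411 = 0.993435.
Flux = S_0 · cos θ_z = 1077 × 0.993435 = 1070 W/m².

1.07e+03 W/m²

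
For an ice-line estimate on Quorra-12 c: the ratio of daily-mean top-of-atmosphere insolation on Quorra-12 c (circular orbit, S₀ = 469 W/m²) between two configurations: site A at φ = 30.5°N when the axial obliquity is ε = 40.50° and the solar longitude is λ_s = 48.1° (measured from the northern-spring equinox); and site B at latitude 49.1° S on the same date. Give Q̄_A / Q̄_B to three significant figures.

— Configuration A (φ=+30.5°):
Solar declination: sin δ = sin ε · sin λ_s = sin 40.50° × sin 48.1° = 0.48339, so δ = +28.907°.
cos H₀ = −tan(+30.5°) tan(+28.907°) = -0.3253, H₀ = 1.9021 rad.
Bracket: H₀ sin φ sin δ + cos φ cos δ sin H₀ = 1.9021×0.50754×0.48339 + 0.86163×0.87540×0.94562 = 0.466661 + 0.713254 = 1.179915.
Q̄ = (S₀/π) × [bracket] = (469/π) × 1.179915 = 176.15 W/m².
— Configuration B (φ=-49.1°):
cos H₀ = −tan(-49.1°) tan(+28.907°) = 0.6375, H₀ = 0.8796 rad.
Bracket: H₀ sin φ sin δ + cos φ cos δ sin H₀ = 0.8796×-0.75585×0.48339 + 0.65474×0.87540×0.77048 = -0.321380 + 0.441608 = 0.120228.
Q̄ = (S₀/π) × [bracket] = (469/π) × 0.120228 = 17.949 W/m².
Ratio Q̄_A / Q̄_B = 176.15 / 17.949 = 9.814.

Q̄_A / Q̄_B ≈ 9.81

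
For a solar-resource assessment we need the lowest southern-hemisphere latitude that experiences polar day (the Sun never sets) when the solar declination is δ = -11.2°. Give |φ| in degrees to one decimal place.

Polar day requires cos H₀ = −tan φ tan δ ≤ −1, i.e. tan φ tan δ ≥ 1.
The boundary is |tan φ| · |tan δ| = 1, so |φ| = 90° − |δ| = 90° − 11.2° = 78.8° in the southern hemisphere.

|φ| = 78.8°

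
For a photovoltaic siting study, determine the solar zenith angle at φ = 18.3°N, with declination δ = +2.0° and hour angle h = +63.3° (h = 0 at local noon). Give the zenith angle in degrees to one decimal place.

θ_z = 64.1°

cos θ_z = sin φ sin δ + cos φ cos δ cos h = 0.010958 + 0.426335 = 0.437293.
θ_z = arccos(0.437293) = 64.1°.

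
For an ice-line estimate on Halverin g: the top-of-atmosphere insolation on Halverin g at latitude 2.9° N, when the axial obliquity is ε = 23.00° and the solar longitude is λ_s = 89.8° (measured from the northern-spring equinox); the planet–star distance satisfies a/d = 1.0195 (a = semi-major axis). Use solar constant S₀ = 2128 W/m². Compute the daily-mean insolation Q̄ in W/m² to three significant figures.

Solar declination: sin δ = sin ε · sin λ_s = sin 23.00° × sin 89.8° = 0.39073, so δ = +23.000°.
cos H₀ = −tan(+2.9°) tan(+23.000°) = -0.0215, H₀ = 1.5923 rad.
Bracket: H₀ sin φ sin δ + cos φ cos δ sin H₀ = 1.5923×0.05059×0.39073 + 0.99872×0.92051×0.99977 = 0.031475 + 0.919120 = 0.950595.
Inverse-square distance factor (a/d)² = 1.0195² = 1.039380.
Q̄ = (S₀/π) × 1.039380 × [bracket] = (2128/π) × 1.039380 × 0.950595 = 669.3 W/m².

Q̄ ≈ 669 W/m²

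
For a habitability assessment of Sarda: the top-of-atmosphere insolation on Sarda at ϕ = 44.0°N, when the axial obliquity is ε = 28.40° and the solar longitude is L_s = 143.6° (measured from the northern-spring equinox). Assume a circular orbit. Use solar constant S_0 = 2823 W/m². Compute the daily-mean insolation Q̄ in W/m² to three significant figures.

Q̄ ≈ 922 W/m²

Solar declination: sin δ = sin ε · sin L_s = sin 28.40° × sin 143.6° = 0.28224, so δ = +16.394°.
cos h₀ = −tan(+44.0°) tan(+16.394°) = -0.2841, h₀ = 1.8589 rad.
Bracket: h₀ sin ϕ sin δ + cos ϕ cos δ sin h₀ = 1.8589×0.69466×0.28224 + 0.71934×0.95934×0.95879 = 0.364457 + 0.661653 = 1.026110.
Q̄ = (S_0/π) × [bracket] = (2823/π) × 1.026110 = 922.1 W/m².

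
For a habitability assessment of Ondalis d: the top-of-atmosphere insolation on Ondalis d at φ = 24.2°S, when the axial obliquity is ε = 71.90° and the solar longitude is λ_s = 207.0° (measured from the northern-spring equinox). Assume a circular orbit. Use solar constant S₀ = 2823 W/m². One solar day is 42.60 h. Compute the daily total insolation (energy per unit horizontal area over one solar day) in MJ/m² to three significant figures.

154 MJ/m²

Solar declination: sin δ = sin ε · sin λ_s = sin 71.90° × sin 207.0° = -0.43153, so δ = -25.564°.
cos H₀ = −tan(-24.2°) tan(-25.564°) = -0.2150, H₀ = 1.7875 rad.
Bracket: H₀ sin φ sin δ + cos φ cos δ sin H₀ = 1.7875×-0.40992×-0.43153 + 0.91212×0.90210×0.97662 = 0.316196 + 0.803586 = 1.119782.
Q̄ = (S₀/π) × [bracket] = (2823/π) × 1.119782 = 1006.2 W/m².
Daily total = Q̄ × 42.60 h × 3600 s/h = 1006.2 × 42.60 × 3600 / 10⁶ = 154.3 MJ/m².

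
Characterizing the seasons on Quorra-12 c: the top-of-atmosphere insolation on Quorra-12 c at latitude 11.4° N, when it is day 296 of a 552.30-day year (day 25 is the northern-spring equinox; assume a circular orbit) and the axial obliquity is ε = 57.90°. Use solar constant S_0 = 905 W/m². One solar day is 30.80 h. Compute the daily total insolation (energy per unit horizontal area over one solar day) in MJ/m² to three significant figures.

Solar longitude: L_s = 360° × (296 − 25)/552.30 = 176.643°.
sin δ = sin 57.90° × sin 176.643° = 0.04960, so δ = +2.843°.
cos h₀ = −tan(+11.4°) tan(+2.843°) = -0.0100, h₀ = 1.5808 rad.
Bracket: h₀ sin ϕ sin δ + cos ϕ cos δ sin h₀ = 1.5808×0.19766×0.04960 + 0.98027×0.99877×0.99995 = 0.015498 + 0.979015 = 0.994513.
Q̄ = (S_0/π) × [bracket] = (905/π) × 0.994513 = 286.49 W/m².
Daily total = Q̄ × 30.80 h × 3600 s/h = 286.49 × 30.80 × 3600 / 10⁶ = 31.77 MJ/m².

31.8 MJ/m²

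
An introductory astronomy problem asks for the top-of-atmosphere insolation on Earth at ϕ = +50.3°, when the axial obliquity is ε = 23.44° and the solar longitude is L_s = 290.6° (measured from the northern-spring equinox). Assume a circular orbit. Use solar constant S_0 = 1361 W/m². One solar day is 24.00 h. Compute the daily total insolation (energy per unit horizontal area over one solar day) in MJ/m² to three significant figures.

7.99 MJ/m²

Solar declination: sin δ = sin ε · sin L_s = sin 23.44° × sin 290.6° = -0.37235, so δ = -21.861°.
cos h₀ = −tan(+50.3°) tan(-21.861°) = 0.4833, h₀ = 1.0664 rad.
Bracket: h₀ sin ϕ sin δ + cos ϕ cos δ sin h₀ = 1.0664×0.76940×-0.37235 + 0.63877×0.92809×0.87548 = -0.305509 + 0.519016 = 0.213507.
Q̄ = (S_0/π) × [bracket] = (1361/π) × 0.213507 = 92.495 W/m².
Daily total = Q̄ × 24.00 h × 3600 s/h = 92.495 × 24.00 × 3600 / 10⁶ = 7.992 MJ/m².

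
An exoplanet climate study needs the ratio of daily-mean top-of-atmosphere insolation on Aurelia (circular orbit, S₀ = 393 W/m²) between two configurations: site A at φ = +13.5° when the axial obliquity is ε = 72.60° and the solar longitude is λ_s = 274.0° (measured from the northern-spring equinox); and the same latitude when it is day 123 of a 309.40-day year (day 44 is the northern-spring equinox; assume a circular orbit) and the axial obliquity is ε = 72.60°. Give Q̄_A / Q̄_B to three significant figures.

Q̄_A / Q̄_B ≈ 0.0498

— Configuration A (φ=+13.5°):
Solar declination: sin δ = sin ε · sin λ_s = sin 72.60° × sin 274.0° = -0.95192, so δ = -72.160°.
cos H₀ = −tan(+13.5°) tan(-72.160°) = 0.7460, H₀ = 0.7288 rad.
Bracket: H₀ sin φ sin δ + cos φ cos δ sin H₀ = 0.7288×0.23345×-0.95192 + 0.97237×0.30636×0.66598 = -0.161958 + 0.198392 = 0.036434.
Q̄ = (S₀/π) × [bracket] = (393/π) × 0.036434 = 4.5577 W/m².
— Configuration B (φ=+13.5°):
Solar longitude: λ_s = 360° × (123 − 44)/309.40 = 91.920°.
sin δ = sin 72.60° × sin 91.920° = 0.95370, so δ = +72.498°.
cos H₀ = −tan(+13.5°) tan(+72.498°) = -0.7613, H₀ = 2.4361 rad.
Bracket: H₀ sin φ sin δ + cos φ cos δ sin H₀ = 2.4361×0.23345×0.95370 + 0.97237×0.30074×0.64837 = 0.542376 + 0.189603 = 0.731979.
Q̄ = (S₀/π) × [bracket] = (393/π) × 0.731979 = 91.567 W/m².
Ratio Q̄_A / Q̄_B = 4.5577 / 91.567 = 0.04977.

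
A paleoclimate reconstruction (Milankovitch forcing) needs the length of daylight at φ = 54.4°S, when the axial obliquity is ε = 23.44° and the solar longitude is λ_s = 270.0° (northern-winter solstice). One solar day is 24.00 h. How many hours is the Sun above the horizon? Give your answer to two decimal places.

16.97 h

Solar declination: sin δ = sin ε · sin λ_s = sin 23.44° × sin 270.0° = -0.39779, so δ = -23.440°.
cos H₀ = −tan φ · tan δ = −tan(-54.4°) × tan(-23.440°) = -0.6056, so H₀ = 2.2213 rad = 127.27°.
Daylight = 2H₀/(2π) × 24.00 h = (2.2213/π) × 24.00 = 16.97 h.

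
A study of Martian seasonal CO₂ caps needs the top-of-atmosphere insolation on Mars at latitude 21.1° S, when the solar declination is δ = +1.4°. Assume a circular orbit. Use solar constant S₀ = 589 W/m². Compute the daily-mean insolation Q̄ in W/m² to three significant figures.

Q̄ ≈ 172 W/m²

cos H₀ = −tan(-21.1°) tan(+1.400°) = 0.0094, H₀ = 1.5614 rad.
Bracket: H₀ sin φ sin δ + cos φ cos δ sin H₀ = 1.5614×-0.36000×0.02443 + 0.93295×0.99970×0.99996 = -0.013732 + 0.932633 = 0.918901.
Q̄ = (S₀/π) × [bracket] = (589/π) × 0.918901 = 172.3 W/m².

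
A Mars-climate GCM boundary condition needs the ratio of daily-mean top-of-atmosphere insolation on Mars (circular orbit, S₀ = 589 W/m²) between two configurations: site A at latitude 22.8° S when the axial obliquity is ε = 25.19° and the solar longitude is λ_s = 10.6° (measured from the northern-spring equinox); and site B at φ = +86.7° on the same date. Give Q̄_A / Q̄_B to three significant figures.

Q̄_A / Q̄_B ≈ 3.55

— Configuration A (φ=-22.8°):
Solar declination: sin δ = sin ε · sin λ_s = sin 25.19° × sin 10.6° = 0.07829, so δ = +4.490°.
cos H₀ = −tan(-22.8°) tan(+4.490°) = 0.0330, H₀ = 1.5378 rad.
Bracket: H₀ sin φ sin δ + cos φ cos δ sin H₀ = 1.5378×-0.38752×0.07829 + 0.92186×0.99693×0.99945 = -0.046655 + 0.918524 = 0.871869.
Q̄ = (S₀/π) × [bracket] = (589/π) × 0.871869 = 163.46 W/m².
— Configuration B (φ=+86.7°):
cos H₀ = −tan(+86.7°) tan(+4.490°) = -1.3620 ≤ −1 ⇒ polar day, H₀ = π.
Bracket: H₀ sin φ sin δ + cos φ cos δ sin H₀ = 3.1416×0.99834×0.07829 + 0.05756×0.99693×0.00000 = 0.245548 + 0.000000 = 0.245548.
Q̄ = (S₀/π) × [bracket] = (589/π) × 0.245548 = 46.036 W/m².
Ratio Q̄_A / Q̄_B = 163.46 / 46.036 = 3.551.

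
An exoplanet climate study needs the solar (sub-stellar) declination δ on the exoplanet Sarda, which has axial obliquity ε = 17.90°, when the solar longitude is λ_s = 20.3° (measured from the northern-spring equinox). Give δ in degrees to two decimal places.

sin δ = sin ε · sin λ_s = sin 17.90° × sin 20.3° = 0.106633.
δ = arcsin(0.106633) = +6.12°.

δ = +6.12°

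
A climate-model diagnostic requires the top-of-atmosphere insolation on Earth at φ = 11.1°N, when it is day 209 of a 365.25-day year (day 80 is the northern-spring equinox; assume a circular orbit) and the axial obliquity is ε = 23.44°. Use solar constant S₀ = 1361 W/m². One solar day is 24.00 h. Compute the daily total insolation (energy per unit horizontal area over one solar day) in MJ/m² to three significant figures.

Solar longitude: λ_s = 360° × (209 − 80)/365.25 = 127.146°.
sin δ = sin 23.44° × sin 127.146° = 0.31708, so δ = +18.486°.
cos H₀ = −tan(+11.1°) tan(+18.486°) = -0.0656, H₀ = 1.6364 rad.
Bracket: H₀ sin φ sin δ + cos φ cos δ sin H₀ = 1.6364×0.19252×0.31708 + 0.98129×0.94840×0.99785 = 0.099893 + 0.928655 = 1.028548.
Q̄ = (S₀/π) × [bracket] = (1361/π) × 1.028548 = 445.59 W/m².
Daily total = Q̄ × 24.00 h × 3600 s/h = 445.59 × 24.00 × 3600 / 10⁶ = 38.50 MJ/m².

38.5 MJ/m²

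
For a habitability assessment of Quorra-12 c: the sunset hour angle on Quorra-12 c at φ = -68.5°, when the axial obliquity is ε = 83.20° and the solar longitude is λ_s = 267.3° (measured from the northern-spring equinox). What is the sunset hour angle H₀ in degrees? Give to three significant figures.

Solar declination: sin δ = sin ε · sin λ_s = sin 83.20° × sin 267.3° = -0.99186, so δ = -82.686°.
Sunrise equation: cos H₀ = −tan φ · tan δ = -19.7787 ≤ −1, so the host star never sets (polar day) and H₀ = π.

H₀ = 180°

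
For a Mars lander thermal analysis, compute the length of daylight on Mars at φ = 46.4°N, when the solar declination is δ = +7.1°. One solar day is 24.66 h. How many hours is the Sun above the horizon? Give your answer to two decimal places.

13.36 h

cos H₀ = −tan φ · tan δ = −tan(+46.4°) × tan(+7.100°) = -0.1308, so H₀ = 1.7020 rad = 97.52°.
Daylight = 2H₀/(2π) × 24.66 h = (1.7020/π) × 24.66 = 13.36 h.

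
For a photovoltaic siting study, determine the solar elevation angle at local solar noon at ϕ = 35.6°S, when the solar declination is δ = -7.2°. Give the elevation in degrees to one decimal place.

61.6°

At local noon the hour angle is zero, so the zenith angle equals |ϕ − δ| = |-35.6° − (-7.200°)| = 28.400°.
Elevation = 90° − 28.400° = 61.6°.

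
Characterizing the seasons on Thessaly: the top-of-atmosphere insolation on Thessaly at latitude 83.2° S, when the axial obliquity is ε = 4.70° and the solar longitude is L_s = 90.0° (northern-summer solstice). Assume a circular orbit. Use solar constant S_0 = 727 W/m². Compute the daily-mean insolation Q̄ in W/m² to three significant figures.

Q̄ ≈ 4.53 W/m²

Solar declination: sin δ = sin ε · sin L_s = sin 4.70° × sin 90.0° = 0.08194, so δ = +4.700°.
cos h₀ = −tan(-83.2°) tan(+4.700°) = 0.6895, h₀ = 0.8100 rad.
Bracket: h₀ sin ϕ sin δ + cos ϕ cos δ sin h₀ = 0.8100×-0.99297×0.08194 + 0.11840×0.99664×0.72431 = -0.065905 + 0.085470 = 0.019565.
Q̄ = (S_0/π) × [bracket] = (727/π) × 0.019565 = 4.528 W/m².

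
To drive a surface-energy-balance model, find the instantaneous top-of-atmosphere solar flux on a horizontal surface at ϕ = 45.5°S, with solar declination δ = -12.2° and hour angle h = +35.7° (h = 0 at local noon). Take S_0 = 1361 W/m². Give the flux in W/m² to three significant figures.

962 W/m²

cos θ_z = sin ϕ sin δ + cos ϕ cos δ cos h = 0.150728 + 0.556342 = 0.707070.
Flux = S_0 · cos θ_z = 1361 × 0.707070 = 962.3 W/m².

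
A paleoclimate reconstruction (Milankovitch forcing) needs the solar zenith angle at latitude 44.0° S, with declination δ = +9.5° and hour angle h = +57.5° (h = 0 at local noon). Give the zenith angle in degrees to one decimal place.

θ_z = 74.5°

cos θ_z = sin ϕ sin δ + cos ϕ cos δ cos h = -0.114652 + 0.381200 = 0.266548.
θ_z = arccos(0.266548) = 74.5°.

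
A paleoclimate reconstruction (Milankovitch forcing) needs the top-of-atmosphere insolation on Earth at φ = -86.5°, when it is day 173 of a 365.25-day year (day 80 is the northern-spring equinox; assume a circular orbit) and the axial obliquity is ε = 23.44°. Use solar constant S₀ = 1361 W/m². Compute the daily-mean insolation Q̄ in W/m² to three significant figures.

Solar longitude: λ_s = 360° × (173 − 80)/365.25 = 91.663°.
sin δ = sin 23.44° × sin 91.663° = 0.39762, so δ = +23.430°.
cos H₀ = −tan(-86.5°) tan(+23.430°) = 7.0852 ≥ 1 ⇒ polar night, H₀ = 0 and Q̄ = 0.

Q̄ ≈ 0.00 W/m²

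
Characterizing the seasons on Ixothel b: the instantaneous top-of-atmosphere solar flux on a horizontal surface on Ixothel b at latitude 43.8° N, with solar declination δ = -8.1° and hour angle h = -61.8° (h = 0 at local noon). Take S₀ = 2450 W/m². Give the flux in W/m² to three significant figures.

588 W/m²

cos θ_z = sin φ sin δ + cos φ cos δ cos h = -0.097524 + 0.337666 = 0.240142.
Flux = S₀ · cos θ_z = 2450 × 0.240142 = 588.3 W/m².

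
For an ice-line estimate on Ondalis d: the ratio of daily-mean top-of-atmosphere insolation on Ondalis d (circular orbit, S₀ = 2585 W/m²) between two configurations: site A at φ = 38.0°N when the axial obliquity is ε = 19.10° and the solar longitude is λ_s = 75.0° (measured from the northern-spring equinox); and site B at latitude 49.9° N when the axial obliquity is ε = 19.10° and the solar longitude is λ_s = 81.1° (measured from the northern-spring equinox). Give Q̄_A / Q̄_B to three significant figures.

— Configuration A (φ=+38.0°):
Solar declination: sin δ = sin ε · sin λ_s = sin 19.10° × sin 75.0° = 0.31607, so δ = +18.425°.
cos H₀ = −tan(+38.0°) tan(+18.425°) = -0.2603, H₀ = 1.8341 rad.
Bracket: H₀ sin φ sin δ + cos φ cos δ sin H₀ = 1.8341×0.61566×0.31607 + 0.78801×0.94874×0.96553 = 0.356901 + 0.721846 = 1.078747.
Q̄ = (S₀/π) × [bracket] = (2585/π) × 1.078747 = 887.63 W/m².
— Configuration B (φ=+49.9°):
Solar declination: sin δ = sin ε · sin λ_s = sin 19.10° × sin 81.1° = 0.32328, so δ = +18.861°.
cos H₀ = −tan(+49.9°) tan(+18.861°) = -0.4057, H₀ = 1.9885 rad.
Bracket: H₀ sin φ sin δ + cos φ cos δ sin H₀ = 1.9885×0.76492×0.32328 + 0.64412×0.94630×0.91401 = 0.491723 + 0.557117 = 1.048840.
Q̄ = (S₀/π) × [bracket] = (2585/π) × 1.048840 = 863.02 W/m².
Ratio Q̄_A / Q̄_B = 887.63 / 863.02 = 1.029.

Q̄_A / Q̄_B ≈ 1.03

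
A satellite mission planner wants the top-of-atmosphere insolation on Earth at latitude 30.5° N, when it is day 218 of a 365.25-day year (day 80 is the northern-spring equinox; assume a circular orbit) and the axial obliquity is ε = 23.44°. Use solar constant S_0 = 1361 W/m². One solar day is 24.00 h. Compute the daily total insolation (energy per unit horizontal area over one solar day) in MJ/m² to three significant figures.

Solar longitude: L_s = 360° × (218 − 80)/365.25 = 136.016°.
sin δ = sin 23.44° × sin 136.016° = 0.27625, so δ = +16.036°.
cos h₀ = −tan(+30.5°) tan(+16.036°) = -0.1693, h₀ = 1.7409 rad.
Bracket: h₀ sin ϕ sin δ + cos ϕ cos δ sin h₀ = 1.7409×0.50754×0.27625 + 0.86163×0.96109×0.98556 = 0.244088 + 0.816146 = 1.060234.
Q̄ = (S_0/π) × [bracket] = (1361/π) × 1.060234 = 459.31 W/m².
Daily total = Q̄ × 24.00 h × 3600 s/h = 459.31 × 24.00 × 3600 / 10⁶ = 39.68 MJ/m².

39.7 MJ/m²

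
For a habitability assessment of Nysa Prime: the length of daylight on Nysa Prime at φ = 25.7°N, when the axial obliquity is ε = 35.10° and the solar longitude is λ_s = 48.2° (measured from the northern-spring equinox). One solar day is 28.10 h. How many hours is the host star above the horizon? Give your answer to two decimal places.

16.11 h

Solar declination: sin δ = sin ε · sin λ_s = sin 35.10° × sin 48.2° = 0.42865, so δ = +25.382°.
cos H₀ = −tan φ · tan δ = −tan(+25.7°) × tan(+25.382°) = -0.2283, so H₀ = 1.8012 rad = 103.20°.
Daylight = 2H₀/(2π) × 28.10 h = (1.8012/π) × 28.10 = 16.11 h.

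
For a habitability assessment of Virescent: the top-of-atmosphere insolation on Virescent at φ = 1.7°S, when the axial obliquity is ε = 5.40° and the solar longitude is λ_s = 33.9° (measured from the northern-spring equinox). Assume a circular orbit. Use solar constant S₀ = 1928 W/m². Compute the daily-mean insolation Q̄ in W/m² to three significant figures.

Q̄ ≈ 611 W/m²

Solar declination: sin δ = sin ε · sin λ_s = sin 5.40° × sin 33.9° = 0.05249, so δ = +3.009°.
cos H₀ = −tan(-1.7°) tan(+3.009°) = 0.0016, H₀ = 1.5692 rad.
Bracket: H₀ sin φ sin δ + cos φ cos δ sin H₀ = 1.5692×-0.02967×0.05249 + 0.99956×0.99862×1.00000 = -0.002444 + 0.998181 = 0.995737.
Q̄ = (S₀/π) × [bracket] = (1928/π) × 0.995737 = 611.1 W/m².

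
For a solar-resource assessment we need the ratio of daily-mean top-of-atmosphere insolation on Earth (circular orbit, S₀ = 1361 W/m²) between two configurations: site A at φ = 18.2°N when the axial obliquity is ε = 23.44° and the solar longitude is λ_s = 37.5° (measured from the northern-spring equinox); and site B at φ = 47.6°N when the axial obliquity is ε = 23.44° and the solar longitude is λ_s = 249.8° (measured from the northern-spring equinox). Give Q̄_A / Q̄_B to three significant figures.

Q̄_A / Q̄_B ≈ 4.10

— Configuration A (φ=+18.2°):
Solar declination: sin δ = sin ε · sin λ_s = sin 23.44° × sin 37.5° = 0.24216, so δ = +14.014°.
cos H₀ = −tan(+18.2°) tan(+14.014°) = -0.0821, H₀ = 1.6529 rad.
Bracket: H₀ sin φ sin δ + cos φ cos δ sin H₀ = 1.6529×0.31233×0.24216 + 0.94997×0.97024×0.99663 = 0.125015 + 0.918593 = 1.043608.
Q̄ = (S₀/π) × [bracket] = (1361/π) × 1.043608 = 452.11 W/m².
— Configuration B (φ=+47.6°):
Solar declination: sin δ = sin ε · sin λ_s = sin 23.44° × sin 249.8° = -0.37332, so δ = -21.921°.
cos H₀ = −tan(+47.6°) tan(-21.921°) = 0.4407, H₀ = 1.1144 rad.
Bracket: H₀ sin φ sin δ + cos φ cos δ sin H₀ = 1.1144×0.73846×-0.37332 + 0.67430×0.92770×0.89765 = -0.307220 + 0.561523 = 0.254303.
Q̄ = (S₀/π) × [bracket] = (1361/π) × 0.254303 = 110.17 W/m².
Ratio Q̄_A / Q̄_B = 452.11 / 110.17 = 4.104.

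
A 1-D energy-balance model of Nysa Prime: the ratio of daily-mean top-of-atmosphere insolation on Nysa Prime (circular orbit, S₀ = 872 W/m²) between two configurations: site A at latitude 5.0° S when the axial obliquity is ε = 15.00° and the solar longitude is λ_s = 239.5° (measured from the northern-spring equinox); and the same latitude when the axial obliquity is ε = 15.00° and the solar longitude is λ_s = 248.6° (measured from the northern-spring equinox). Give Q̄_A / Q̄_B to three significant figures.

— Configuration A (φ=-5.0°):
Solar declination: sin δ = sin ε · sin λ_s = sin 15.00° × sin 239.5° = -0.22301, so δ = -12.886°.
cos H₀ = −tan(-5.0°) tan(-12.886°) = -0.0200, H₀ = 1.5908 rad.
Bracket: H₀ sin φ sin δ + cos φ cos δ sin H₀ = 1.5908×-0.08716×-0.22301 + 0.99619×0.97482×0.99980 = 0.030921 + 0.970912 = 1.001833.
Q̄ = (S₀/π) × [bracket] = (872/π) × 1.001833 = 278.07 W/m².
— Configuration B (φ=-5.0°):
Solar declination: sin δ = sin ε · sin λ_s = sin 15.00° × sin 248.6° = -0.24097, so δ = -13.944°.
cos H₀ = −tan(-5.0°) tan(-13.944°) = -0.0217, H₀ = 1.5925 rad.
Bracket: H₀ sin φ sin δ + cos φ cos δ sin H₀ = 1.5925×-0.08716×-0.24097 + 0.99619×0.97053×0.99976 = 0.033447 + 0.966600 = 1.000047.
Q̄ = (S₀/π) × [bracket] = (872/π) × 1.000047 = 277.58 W/m².
Ratio Q̄_A / Q̄_B = 278.07 / 277.58 = 1.002.

Q̄_A / Q̄_B ≈ 1.00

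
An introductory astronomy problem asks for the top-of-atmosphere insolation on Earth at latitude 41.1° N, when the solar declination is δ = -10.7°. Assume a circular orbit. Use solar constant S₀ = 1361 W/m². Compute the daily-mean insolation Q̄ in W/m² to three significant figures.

cos H₀ = −tan(+41.1°) tan(-10.700°) = 0.1648, H₀ = 1.4052 rad.
Bracket: H₀ sin φ sin δ + cos φ cos δ sin H₀ = 1.4052×0.65738×-0.18567 + 0.75356×0.98261×0.98632 = -0.171513 + 0.730326 = 0.558813.
Q̄ = (S₀/π) × [bracket] = (1361/π) × 0.558813 = 242.1 W/m².

Q̄ ≈ 242 W/m²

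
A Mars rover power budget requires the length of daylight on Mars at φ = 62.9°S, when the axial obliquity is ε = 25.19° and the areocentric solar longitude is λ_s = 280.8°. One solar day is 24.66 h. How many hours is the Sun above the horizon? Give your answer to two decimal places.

sin δ = sin 25.19° × sin 280.8° = -0.41808, so δ = -24.714°.
cos H₀ = −tan φ · tan δ = −tan(-62.9°) × tan(-24.714°) = -0.8994, so H₀ = 2.6891 rad = 154.08°.
Daylight = 2H₀/(2π) × 24.66 h = (2.6891/π) × 24.66 = 21.11 h.

21.11 h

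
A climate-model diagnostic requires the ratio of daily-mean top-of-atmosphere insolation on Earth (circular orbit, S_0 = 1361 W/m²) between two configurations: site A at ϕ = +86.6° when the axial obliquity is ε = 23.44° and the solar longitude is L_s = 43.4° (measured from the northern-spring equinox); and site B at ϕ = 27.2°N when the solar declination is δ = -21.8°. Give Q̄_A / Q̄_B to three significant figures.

Q̄_A / Q̄_B ≈ 1.49

— Configuration A (ϕ=+86.6°):
Solar declination: sin δ = sin ε · sin L_s = sin 23.44° × sin 43.4° = 0.27332, so δ = +15.862°.
cos h₀ = −tan(+86.6°) tan(+15.862°) = -4.7825 ≤ −1 ⇒ polar day, h₀ = π.
Bracket: h₀ sin ϕ sin δ + cos ϕ cos δ sin h₀ = 3.1416×0.99824×0.27332 + 0.05931×0.96192×0.00000 = 0.857151 + 0.000000 = 0.857151.
Q̄ = (S_0/π) × [bracket] = (1361/π) × 0.857151 = 371.33 W/m².
— Configuration B (ϕ=+27.2°):
cos h₀ = −tan(+27.2°) tan(-21.800°) = 0.2056, h₀ = 1.3638 rad.
Bracket: h₀ sin ϕ sin δ + cos ϕ cos δ sin h₀ = 1.3638×0.45710×-0.37137 + 0.88942×0.92849×0.97865 = -0.231509 + 0.808186 = 0.576677.
Q̄ = (S_0/π) × [bracket] = (1361/π) × 0.576677 = 249.83 W/m².
Ratio Q̄_A / Q̄_B = 371.33 / 249.83 = 1.486.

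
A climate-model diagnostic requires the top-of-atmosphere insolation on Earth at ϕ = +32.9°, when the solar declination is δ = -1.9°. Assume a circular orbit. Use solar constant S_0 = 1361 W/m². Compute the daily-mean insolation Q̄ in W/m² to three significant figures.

Q̄ ≈ 351 W/m²

cos h₀ = −tan(+32.9°) tan(-1.900°) = 0.0215, h₀ = 1.5493 rad.
Bracket: h₀ sin ϕ sin δ + cos ϕ cos δ sin h₀ = 1.5493×0.54317×-0.03316 + 0.83962×0.99945×0.99977 = -0.027905 + 0.838965 = 0.811060.
Q̄ = (S_0/π) × [bracket] = (1361/π) × 0.811060 = 351.4 W/m².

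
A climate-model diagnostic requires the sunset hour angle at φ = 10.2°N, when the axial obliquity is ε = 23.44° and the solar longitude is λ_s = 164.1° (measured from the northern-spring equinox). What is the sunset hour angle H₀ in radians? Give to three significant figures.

H₀ = 1.59 rad

Solar declination: sin δ = sin ε · sin λ_s = sin 23.44° × sin 164.1° = 0.10898, so δ = +6.256°.
cos H₀ = −tan φ · tan δ = −tan(+10.2°) × tan(+6.256°) = -0.0197, so H₀ = 1.5905 rad = 91.13°.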